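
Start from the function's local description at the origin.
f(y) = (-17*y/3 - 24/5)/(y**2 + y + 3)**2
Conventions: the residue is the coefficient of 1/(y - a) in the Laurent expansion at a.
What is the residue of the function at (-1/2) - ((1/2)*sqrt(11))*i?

The factor y**2 + y + 3 splits as (y - a)(y - a') with a = (-1/2) - ((1/2)*sqrt(11))*i, a' = (-1/2) + ((1/2)*sqrt(11))*i. At the order-2 pole a set g(y) = (y - a)^2*f(y) = [-17*y/3 - 24/5] / (y - a')^2.
Order-2 pole: residue = g'(a); g'((-1/2) - ((1/2)*sqrt(11))*i) = -((59/1815)*sqrt(11))*i, so the residue is -((59/1815)*sqrt(11))*i.

The residue is -((59/1815)*sqrt(11))*i.


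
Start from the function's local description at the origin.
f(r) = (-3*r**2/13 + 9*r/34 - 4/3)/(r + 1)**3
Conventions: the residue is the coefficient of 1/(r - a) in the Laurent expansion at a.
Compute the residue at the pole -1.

At the order-3 pole -1 set g(r) = (r - (-1))^3*f(r) = -3*r**2/13 + 9*r/34 - 4/3.
Order-3 pole: residue = g''(a)/2; g''(-1) = -6/13, so the residue is -3/13.

The residue is -3/13.


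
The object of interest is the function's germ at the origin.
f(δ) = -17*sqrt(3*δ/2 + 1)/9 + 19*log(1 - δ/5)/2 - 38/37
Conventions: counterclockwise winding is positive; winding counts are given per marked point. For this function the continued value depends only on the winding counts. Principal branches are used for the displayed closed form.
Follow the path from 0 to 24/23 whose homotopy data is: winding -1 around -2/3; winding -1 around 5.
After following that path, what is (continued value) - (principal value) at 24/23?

Continued minus principal equals ((34/207)*sqrt(1357)) - ((19)*pi)*i.

The rational part is single-valued and drops out of the difference; each branch term changes only by its own monodromy.
(19/2)*log(1 - δ/(5)): each positive loop around 5 adds 2*pi*i to the log, so winding -1 contributes (19/2)*(-1)*2*pi*i = -(19)*pi*i.
(-17/9)*sqrt(1 - δ/(-2/3)): winding -1 is odd, the square root flips sign, contributing -2*(-17/9)*sqrt(1 - (24/23)/(-2/3)) = -2*(-17/9)*sqrt(59/23) = (34/207)*sqrt(1357).
Summing the contributions at δ = 24/23 gives ((34/207)*sqrt(1357)) - ((19)*pi)*i.


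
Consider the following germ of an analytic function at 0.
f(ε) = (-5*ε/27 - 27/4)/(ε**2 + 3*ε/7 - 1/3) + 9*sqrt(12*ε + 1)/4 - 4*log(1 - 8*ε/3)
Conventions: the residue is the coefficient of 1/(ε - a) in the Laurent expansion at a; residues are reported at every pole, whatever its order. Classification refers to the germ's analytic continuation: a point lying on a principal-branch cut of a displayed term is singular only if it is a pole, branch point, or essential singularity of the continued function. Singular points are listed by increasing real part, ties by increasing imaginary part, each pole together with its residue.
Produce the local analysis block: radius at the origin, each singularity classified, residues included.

Radius of convergence at 0: 1/12.
At -3/14 - (1/42)*sqrt(669): a pole of order 1; residue -5/54 + (1691/8028)*sqrt(669).
At -1/12: an algebraic (square-root) branch point.
At 3/8: a logarithmic branch point.
At -3/14 + (1/42)*sqrt(669): a pole of order 1; residue -5/54 - (1691/8028)*sqrt(669).

Denominator factor (ε**2 + 3*ε/7 - 1/3): discriminant 223/147, real irrational roots -3/14 + (1/42)*sqrt(669) and -3/14 - (1/42)*sqrt(669); poles of order 1, moduli -3/14 + (1/42)*sqrt(669) and 3/14 + (1/42)*sqrt(669).
Branch term (-4)*log(1 - ε/(3/8)): its argument vanishes at ε = 3/8, a logarithmic branch point, modulus 3/8.
Branch term (9/4)*sqrt(1 - ε/(-1/12)): its argument vanishes at ε = -1/12, a square-root branch point, modulus 1/12.
The radius of convergence is the smallest modulus among the singular points: 1/12.
The branch terms are analytic at -3/14 - (1/42)*sqrt(669) and contribute nothing to the residue; only the rational part matters.
The factor ε**2 + 3*ε/7 - 1/3 splits as (ε - a)(ε - a') with a = -3/14 - (1/42)*sqrt(669), a' = -3/14 + (1/42)*sqrt(669). At the order-1 pole a set g(ε) = (ε - a)*(rational part) = [-5*ε/27 - 27/4] / (ε - a').
Simple pole: residue = g(a) at a = -3/14 - (1/42)*sqrt(669), which is -5/54 + (1691/8028)*sqrt(669).
The branch terms are analytic at -3/14 + (1/42)*sqrt(669) and contribute nothing to the residue; only the rational part matters.
The factor ε**2 + 3*ε/7 - 1/3 splits as (ε - a)(ε - a') with a = -3/14 + (1/42)*sqrt(669), a' = -3/14 - (1/42)*sqrt(669). At the order-1 pole a set g(ε) = (ε - a)*(rational part) = [-5*ε/27 - 27/4] / (ε - a').
Simple pole: residue = g(a) at a = -3/14 + (1/42)*sqrt(669), which is -5/54 - (1691/8028)*sqrt(669).
List the singular points by increasing real part (a conjugate pair: the negative imaginary part first).


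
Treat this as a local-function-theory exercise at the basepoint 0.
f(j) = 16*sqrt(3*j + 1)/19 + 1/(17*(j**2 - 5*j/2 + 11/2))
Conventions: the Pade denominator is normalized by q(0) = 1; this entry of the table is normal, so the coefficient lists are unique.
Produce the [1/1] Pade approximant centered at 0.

Taylor coefficients needed (expand at 0): a_0 = 3030/3553, a_1 = 49558/39083, a_2 = -407172/429913.
Write the denominator as Q(j) = 1 + q1*j. Requiring Q*f - P = O(j^3) with deg P <= 1 kills the coefficients of j^2..j^2 in Q*f:
  j^2: a_2 + q1*a_1 = 0, i.e. -407172/429913 + (49558/39083)*q1 = 0.
Solving this linear system: q1 = 203586/272569.
The numerator is Q*f truncated at degree 1: P0 = a_0 = 3030/3553; P1 = a_1 + q1*a_0 = 167714842/88039787.

The Pade approximant has numerator coefficients [3030/3553, 167714842/88039787]; denominator coefficients [1, 203586/272569].


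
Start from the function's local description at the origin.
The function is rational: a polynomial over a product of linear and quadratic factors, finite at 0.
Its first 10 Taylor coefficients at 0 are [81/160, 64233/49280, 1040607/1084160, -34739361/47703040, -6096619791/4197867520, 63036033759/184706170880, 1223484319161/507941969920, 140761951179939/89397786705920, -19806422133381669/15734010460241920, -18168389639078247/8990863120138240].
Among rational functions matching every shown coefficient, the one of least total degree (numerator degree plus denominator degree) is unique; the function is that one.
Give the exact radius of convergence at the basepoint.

The radius of convergence is 1.

No rational of total degree below 8 reproduces all 10 coefficients; solving the [1/7] Pade equations on them gives f(φ) = (-6*φ/35 - 6/5)/((φ - 1)*(φ**2 - 7*φ/11 + 4/3)**3), whose expansion matches every shown term.
Denominator factor (φ - 1): pole of order 1 at 1, modulus 1.
Denominator factor (φ**2 - 7*φ/11 + 4/3)^3: discriminant -1789/363, complex-conjugate roots (7/22) + ((1/66)*sqrt(5367))*i and (7/22) - ((1/66)*sqrt(5367))*i; poles of order 3, moduli (2/3)*sqrt(3) and (2/3)*sqrt(3).
The radius of convergence is the smallest modulus among the singular points: 1.


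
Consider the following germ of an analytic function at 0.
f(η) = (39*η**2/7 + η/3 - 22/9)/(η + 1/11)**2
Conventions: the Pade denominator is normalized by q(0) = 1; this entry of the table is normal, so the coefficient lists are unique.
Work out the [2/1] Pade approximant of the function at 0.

Taylor coefficients needed (expand at 0): a_0 = -2662/9, a_1 = 58927/9, a_2 = -2259191/21, a_3 = 99195437/63.
Write the denominator as Q(η) = 1 + q1*η. Requiring Q*f - P = O(η^4) with deg P <= 2 kills the coefficients of η^3..η^3 in Q*f:
  η^3: a_3 + q1*a_2 = 0, i.e. 99195437/63 + (-2259191/21)*q1 = 0.
Solving this linear system: q1 = 819797/56013.
The numerator is Q*f truncated at degree 2: P0 = a_0 = -2662/9; P1 = a_1 + q1*a_0 = 1118378437/504117; P2 = a_2 + q1*a_1 = -41474951716/3528819.

The Pade approximant has numerator coefficients [-2662/9, 1118378437/504117, -41474951716/3528819]; denominator coefficients [1, 819797/56013].


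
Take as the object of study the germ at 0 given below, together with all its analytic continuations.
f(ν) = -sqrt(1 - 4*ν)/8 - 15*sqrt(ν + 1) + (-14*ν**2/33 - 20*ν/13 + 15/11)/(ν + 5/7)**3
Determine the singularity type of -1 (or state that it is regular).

The term (-15)*sqrt(1 - ν/(-1)) has argument 1 - -1/(-1) = 0 at -1: a square-root (algebraic, two-sheeted) branch point; the remaining terms are analytic or single-valued there.

The point is an algebraic (square-root) branch point.


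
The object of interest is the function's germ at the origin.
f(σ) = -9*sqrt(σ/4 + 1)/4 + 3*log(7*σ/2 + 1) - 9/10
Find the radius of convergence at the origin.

Branch term (3)*log(1 - σ/(-2/7)): its argument vanishes at σ = -2/7, a logarithmic branch point, modulus 2/7.
Branch term (-9/4)*sqrt(1 - σ/(-4)): its argument vanishes at σ = -4, a square-root branch point, modulus 4.
The radius of convergence is the smallest modulus among the singular points: 2/7.

The radius of convergence is 2/7.


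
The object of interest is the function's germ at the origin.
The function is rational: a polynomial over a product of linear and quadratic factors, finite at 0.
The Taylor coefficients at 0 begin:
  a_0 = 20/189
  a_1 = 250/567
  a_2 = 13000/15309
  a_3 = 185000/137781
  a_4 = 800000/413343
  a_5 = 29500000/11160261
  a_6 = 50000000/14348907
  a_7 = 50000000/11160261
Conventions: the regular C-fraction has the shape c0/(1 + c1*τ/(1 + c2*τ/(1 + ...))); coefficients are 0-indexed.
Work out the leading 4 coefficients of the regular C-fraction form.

The regular C-fraction coefficients are [20/189, -25/6, 121/54, -8/27].

Taylor coefficients (read off): a_0 = 20/189, a_1 = 250/567, a_2 = 13000/15309, a_3 = 185000/137781.
c0 = a_0 = 20/189. Peel one level at a time: if S = 1 + c*τ/S' with S'(0) = 1, then c is the τ-coefficient of S and S' = c*τ/(S - 1).
S_1 = c0/f = 1 + (-25/6)*τ + (3025/324)*τ^2 + ...; c1 = -25/6.
S_2 = c1*τ/(S_1 - 1) = 1 + (121/54)*τ + (484/729)*τ^2 + ...; c2 = 121/54.
S_3 = c2*τ/(S_2 - 1) = 1 + (-8/27)*τ + ...; c3 = -8/27.


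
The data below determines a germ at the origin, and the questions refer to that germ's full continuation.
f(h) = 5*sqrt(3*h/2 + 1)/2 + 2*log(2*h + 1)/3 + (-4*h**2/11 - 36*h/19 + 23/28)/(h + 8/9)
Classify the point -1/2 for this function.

The term (2/3)*log(1 - h/(-1/2)) has argument 1 - -1/2/(-1/2) = 0 at -1/2: a logarithmic (infinitely-sheeted) branch point; the remaining terms are analytic or single-valued there.

The point is a logarithmic branch point.


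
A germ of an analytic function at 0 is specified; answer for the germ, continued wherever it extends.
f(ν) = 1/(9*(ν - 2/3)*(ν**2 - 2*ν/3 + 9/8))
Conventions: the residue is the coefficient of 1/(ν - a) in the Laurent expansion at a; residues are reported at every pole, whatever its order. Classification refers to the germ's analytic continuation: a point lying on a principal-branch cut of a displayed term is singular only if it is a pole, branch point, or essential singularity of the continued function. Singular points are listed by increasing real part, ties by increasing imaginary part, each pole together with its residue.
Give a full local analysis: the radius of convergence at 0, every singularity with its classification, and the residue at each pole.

Radius of convergence at 0: 2/3.
At (1/3) - ((1/12)*sqrt(146))*i: a pole of order 1; residue (-4/81) - ((8/5913)*sqrt(146))*i.
At (1/3) + ((1/12)*sqrt(146))*i: a pole of order 1; residue (-4/81) + ((8/5913)*sqrt(146))*i.
At 2/3: a pole of order 1; residue 8/81.

Denominator factor (ν**2 - 2*ν/3 + 9/8): discriminant -73/18, complex-conjugate roots (1/3) + ((1/12)*sqrt(146))*i and (1/3) - ((1/12)*sqrt(146))*i; poles of order 1, moduli (3/4)*sqrt(2) and (3/4)*sqrt(2).
Denominator factor (ν - 2/3): pole of order 1 at 2/3, modulus 2/3.
The radius of convergence is the smallest modulus among the singular points: 2/3.
The factor ν**2 - 2*ν/3 + 9/8 splits as (ν - a)(ν - a') with a = (1/3) - ((1/12)*sqrt(146))*i, a' = (1/3) + ((1/12)*sqrt(146))*i. At the order-1 pole a set g(ν) = (ν - a)*f(ν) = [1/(9*(ν - 2/3))] / (ν - a').
Simple pole: residue = g(a) at a = (1/3) - ((1/12)*sqrt(146))*i, which is (-4/81) - ((8/5913)*sqrt(146))*i.
The factor ν**2 - 2*ν/3 + 9/8 splits as (ν - a)(ν - a') with a = (1/3) + ((1/12)*sqrt(146))*i, a' = (1/3) - ((1/12)*sqrt(146))*i. At the order-1 pole a set g(ν) = (ν - a)*f(ν) = [1/(9*(ν - 2/3))] / (ν - a').
Simple pole: residue = g(a) at a = (1/3) + ((1/12)*sqrt(146))*i, which is (-4/81) + ((8/5913)*sqrt(146))*i.
At the order-1 pole 2/3 set g(ν) = (ν - (2/3))*f(ν) = 1/(9*(ν**2 - 2*ν/3 + 9/8)).
Simple pole: residue = g(a) at a = 2/3, which is 8/81.
List the singular points by increasing real part (a conjugate pair: the negative imaginary part first).


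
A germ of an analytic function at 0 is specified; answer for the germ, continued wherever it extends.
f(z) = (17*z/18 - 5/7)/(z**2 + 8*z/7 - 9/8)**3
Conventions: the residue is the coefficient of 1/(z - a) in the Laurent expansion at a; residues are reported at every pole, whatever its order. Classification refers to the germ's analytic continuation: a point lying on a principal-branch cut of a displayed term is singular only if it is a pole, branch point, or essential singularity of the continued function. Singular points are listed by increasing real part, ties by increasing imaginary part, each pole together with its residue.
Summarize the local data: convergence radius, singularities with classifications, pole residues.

Radius of convergence at 0: -4/7 + (1/28)*sqrt(1138).
At -4/7 - (1/28)*sqrt(1138): a pole of order 3; residue (1517432/552660027)*sqrt(1138).
At -4/7 + (1/28)*sqrt(1138): a pole of order 3; residue -(1517432/552660027)*sqrt(1138).

Denominator factor (z**2 + 8*z/7 - 9/8)^3: discriminant 569/98, real irrational roots -4/7 + (1/28)*sqrt(1138) and -4/7 - (1/28)*sqrt(1138); poles of order 3, moduli -4/7 + (1/28)*sqrt(1138) and 4/7 + (1/28)*sqrt(1138).
The radius of convergence is the smallest modulus among the singular points: -4/7 + (1/28)*sqrt(1138).
The factor z**2 + 8*z/7 - 9/8 splits as (z - a)(z - a') with a = -4/7 - (1/28)*sqrt(1138), a' = -4/7 + (1/28)*sqrt(1138). At the order-3 pole a set g(z) = (z - a)^3*f(z) = [17*z/18 - 5/7] / (z - a')^3.
Order-3 pole: residue = g''(a)/2; g''(-4/7 - (1/28)*sqrt(1138)) = (3034864/552660027)*sqrt(1138), so the residue is (1517432/552660027)*sqrt(1138).
The factor z**2 + 8*z/7 - 9/8 splits as (z - a)(z - a') with a = -4/7 + (1/28)*sqrt(1138), a' = -4/7 - (1/28)*sqrt(1138). At the order-3 pole a set g(z) = (z - a)^3*f(z) = [17*z/18 - 5/7] / (z - a')^3.
Order-3 pole: residue = g''(a)/2; g''(-4/7 + (1/28)*sqrt(1138)) = -(3034864/552660027)*sqrt(1138), so the residue is -(1517432/552660027)*sqrt(1138).
List the singular points by increasing real part (a conjugate pair: the negative imaginary part first).


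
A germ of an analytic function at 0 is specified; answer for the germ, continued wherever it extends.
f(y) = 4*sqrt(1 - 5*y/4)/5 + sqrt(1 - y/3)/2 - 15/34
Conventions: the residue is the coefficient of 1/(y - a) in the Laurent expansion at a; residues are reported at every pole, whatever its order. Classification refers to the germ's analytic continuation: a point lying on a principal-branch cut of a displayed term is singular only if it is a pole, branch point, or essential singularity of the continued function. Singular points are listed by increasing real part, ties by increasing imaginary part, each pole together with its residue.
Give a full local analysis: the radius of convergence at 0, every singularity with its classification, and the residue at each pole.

Radius of convergence at 0: 4/5.
At 4/5: an algebraic (square-root) branch point.
At 3: an algebraic (square-root) branch point.

Branch term (4/5)*sqrt(1 - y/(4/5)): its argument vanishes at y = 4/5, a square-root branch point, modulus 4/5.
Branch term (1/2)*sqrt(1 - y/(3)): its argument vanishes at y = 3, a square-root branch point, modulus 3.
The radius of convergence is the smallest modulus among the singular points: 4/5.
List the singular points by increasing real part (a conjugate pair: the negative imaginary part first).


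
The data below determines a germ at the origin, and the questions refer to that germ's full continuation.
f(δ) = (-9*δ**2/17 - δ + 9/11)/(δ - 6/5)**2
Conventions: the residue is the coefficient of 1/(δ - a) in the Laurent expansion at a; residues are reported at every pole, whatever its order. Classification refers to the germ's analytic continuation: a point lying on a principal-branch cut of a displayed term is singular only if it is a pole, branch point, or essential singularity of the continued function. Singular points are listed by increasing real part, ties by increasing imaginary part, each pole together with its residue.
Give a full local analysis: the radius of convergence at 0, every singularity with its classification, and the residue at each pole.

Denominator factor (δ - 6/5)^2: pole of order 2 at 6/5, modulus 6/5.
The radius of convergence is the smallest modulus among the singular points: 6/5.
At the order-2 pole 6/5 set g(δ) = (δ - (6/5))^2*f(δ) = -9*δ**2/17 - δ + 9/11.
Order-2 pole: residue = g'(a); g'(6/5) = -193/85, so the residue is -193/85.

Radius of convergence at 0: 6/5.
At 6/5: a pole of order 2; residue -193/85.


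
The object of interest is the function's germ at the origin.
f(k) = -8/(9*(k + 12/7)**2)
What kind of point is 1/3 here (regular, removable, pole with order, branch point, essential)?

Denominator factors: k + 12/7 = 43/21 at k = 1/3 — none vanishes.
So the germ continues analytically to 1/3.

The point is a regular point.


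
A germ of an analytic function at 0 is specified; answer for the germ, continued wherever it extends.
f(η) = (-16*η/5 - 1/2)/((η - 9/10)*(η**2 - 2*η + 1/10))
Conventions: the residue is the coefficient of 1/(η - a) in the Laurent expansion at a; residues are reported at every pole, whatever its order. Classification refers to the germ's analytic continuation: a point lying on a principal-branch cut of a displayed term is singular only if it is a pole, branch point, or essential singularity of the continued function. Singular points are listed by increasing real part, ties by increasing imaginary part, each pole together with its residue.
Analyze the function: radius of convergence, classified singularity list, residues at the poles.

Radius of convergence at 0: 1 - (3/10)*sqrt(10).
At 1 - (3/10)*sqrt(10): a pole of order 1; residue -169/89 + (251/534)*sqrt(10).
At 9/10: a pole of order 1; residue 338/89.
At 1 + (3/10)*sqrt(10): a pole of order 1; residue -169/89 - (251/534)*sqrt(10).

Denominator factor (η - 9/10): pole of order 1 at 9/10, modulus 9/10.
Denominator factor (η**2 - 2*η + 1/10): discriminant 18/5, real irrational roots 1 + (3/10)*sqrt(10) and 1 - (3/10)*sqrt(10); poles of order 1, moduli 1 + (3/10)*sqrt(10) and 1 - (3/10)*sqrt(10).
The radius of convergence is the smallest modulus among the singular points: 1 - (3/10)*sqrt(10).
The factor η**2 - 2*η + 1/10 splits as (η - a)(η - a') with a = 1 - (3/10)*sqrt(10), a' = 1 + (3/10)*sqrt(10). At the order-1 pole a set g(η) = (η - a)*f(η) = [(-16*η/5 - 1/2)/(η - 9/10)] / (η - a').
Simple pole: residue = g(a) at a = 1 - (3/10)*sqrt(10), which is -169/89 + (251/534)*sqrt(10).
At the order-1 pole 9/10 set g(η) = (η - (9/10))*f(η) = (-16*η/5 - 1/2)/(η**2 - 2*η + 1/10).
Simple pole: residue = g(a) at a = 9/10, which is 338/89.
The factor η**2 - 2*η + 1/10 splits as (η - a)(η - a') with a = 1 + (3/10)*sqrt(10), a' = 1 - (3/10)*sqrt(10). At the order-1 pole a set g(η) = (η - a)*f(η) = [(-16*η/5 - 1/2)/(η - 9/10)] / (η - a').
Simple pole: residue = g(a) at a = 1 + (3/10)*sqrt(10), which is -169/89 - (251/534)*sqrt(10).
List the singular points by increasing real part (a conjugate pair: the negative imaginary part first).


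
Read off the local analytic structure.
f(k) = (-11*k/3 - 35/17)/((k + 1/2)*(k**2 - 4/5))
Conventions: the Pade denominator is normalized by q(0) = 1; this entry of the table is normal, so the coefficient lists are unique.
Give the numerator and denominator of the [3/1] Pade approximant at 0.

The Pade approximant has numerator coefficients [175/34, 151645/9384, 250/51, 291075/12512]; denominator coefficients [1, 309/92].

Taylor coefficients needed (expand at 0): a_0 = 175/34, a_1 = -115/102, a_2 = 3545/408, a_3 = -805/136, a_4 = 10815/544.
Write the denominator as Q(k) = 1 + q1*k. Requiring Q*f - P = O(k^5) with deg P <= 3 kills the coefficients of k^4..k^4 in Q*f:
  k^4: a_4 + q1*a_3 = 0, i.e. 10815/544 + (-805/136)*q1 = 0.
Solving this linear system: q1 = 309/92.
The numerator is Q*f truncated at degree 3: P0 = a_0 = 175/34; P1 = a_1 + q1*a_0 = 151645/9384; P2 = a_2 + q1*a_1 = 250/51; P3 = a_3 + q1*a_2 = 291075/12512.


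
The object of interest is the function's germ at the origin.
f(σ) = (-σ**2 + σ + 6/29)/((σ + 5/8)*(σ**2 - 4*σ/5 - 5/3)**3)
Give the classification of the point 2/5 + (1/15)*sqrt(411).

The denominator factor σ**2 - 4*σ/5 - 5/3 vanishes at 2/5 + (1/15)*sqrt(411) and appears to the power 3; the numerator there equals -3001/2175 + (1/75)*sqrt(411), nonzero, and no other factor vanishes.
Hence a pole whose order is the multiplicity, 3.

The point is a pole of order 3.


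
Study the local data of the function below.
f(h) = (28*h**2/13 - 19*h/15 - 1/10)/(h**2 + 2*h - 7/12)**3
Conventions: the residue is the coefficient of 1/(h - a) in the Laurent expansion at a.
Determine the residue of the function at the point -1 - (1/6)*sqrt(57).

The factor h**2 + 2*h - 7/12 splits as (h - a)(h - a') with a = -1 - (1/6)*sqrt(57), a' = -1 + (1/6)*sqrt(57). At the order-3 pole a set g(h) = (h - a)^3*f(h) = [28*h**2/13 - 19*h/15 - 1/10] / (h - a')^3.
Order-3 pole: residue = g''(a)/2; g''(-1 - (1/6)*sqrt(57)) = -(3066/89167)*sqrt(57), so the residue is -(1533/89167)*sqrt(57).

The residue is -(1533/89167)*sqrt(57).


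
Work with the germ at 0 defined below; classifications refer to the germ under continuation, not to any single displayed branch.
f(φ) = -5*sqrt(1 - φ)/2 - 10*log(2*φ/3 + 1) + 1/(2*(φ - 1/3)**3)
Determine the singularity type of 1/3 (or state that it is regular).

The point is a pole of order 3.

The denominator factor φ - 1/3 vanishes at 1/3 and appears to the power 3; the numerator there equals 1/2, nonzero, and no other factor vanishes.
The branch terms are analytic at this point.
Hence a pole whose order is the multiplicity, 3.


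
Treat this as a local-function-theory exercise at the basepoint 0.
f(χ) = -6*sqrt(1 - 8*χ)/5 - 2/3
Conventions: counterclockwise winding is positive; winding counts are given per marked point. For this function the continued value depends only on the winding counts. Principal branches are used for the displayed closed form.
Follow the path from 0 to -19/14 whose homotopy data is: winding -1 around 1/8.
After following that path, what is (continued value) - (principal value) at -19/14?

Continued minus principal equals (12/35)*sqrt(581).

The rational part is single-valued and drops out of the difference; each branch term changes only by its own monodromy.
(-6/5)*sqrt(1 - χ/(1/8)): winding -1 is odd, the square root flips sign, contributing -2*(-6/5)*sqrt(1 - (-19/14)/(1/8)) = -2*(-6/5)*sqrt(83/7) = (12/35)*sqrt(581).
Summing the contributions at χ = -19/14 gives (12/35)*sqrt(581).


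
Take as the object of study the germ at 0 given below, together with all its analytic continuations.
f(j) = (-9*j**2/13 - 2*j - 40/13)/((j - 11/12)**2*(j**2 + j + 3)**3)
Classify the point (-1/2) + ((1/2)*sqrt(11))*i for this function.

The denominator factor j**2 + j + 3 vanishes at (-1/2) + ((1/2)*sqrt(11))*i and appears to the power 3; the numerator there equals (-9/26) - ((17/26)*sqrt(11))*i, nonzero, and no other factor vanishes.
Hence a pole whose order is the multiplicity, 3.

The point is a pole of order 3.


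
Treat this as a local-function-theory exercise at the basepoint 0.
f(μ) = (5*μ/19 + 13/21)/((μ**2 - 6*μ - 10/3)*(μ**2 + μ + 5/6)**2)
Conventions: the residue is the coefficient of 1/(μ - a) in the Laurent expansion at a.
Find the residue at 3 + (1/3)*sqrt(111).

The factor μ**2 - 6*μ - 10/3 splits as (μ - a)(μ - a') with a = 3 + (1/3)*sqrt(111), a' = 3 - (1/3)*sqrt(111). At the order-1 pole a set g(μ) = (μ - a)*f(μ) = [(5*μ/19 + 13/21)/(μ**2 + μ + 5/6)**2] / (μ - a').
Simple pole: residue = g(a) at a = 3 + (1/3)*sqrt(111), which is -2099934/20748475 + (51691524/5373855025)*sqrt(111).

The residue is -2099934/20748475 + (51691524/5373855025)*sqrt(111).


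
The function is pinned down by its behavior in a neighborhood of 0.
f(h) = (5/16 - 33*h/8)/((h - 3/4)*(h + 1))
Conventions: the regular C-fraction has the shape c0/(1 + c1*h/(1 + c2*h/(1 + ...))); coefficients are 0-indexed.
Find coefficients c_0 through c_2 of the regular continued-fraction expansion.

Taylor coefficients (expand at 0): a_0 = -5/12, a_1 = 193/36, a_2 = 133/108.
c0 = a_0 = -5/12. Peel one level at a time: if S = 1 + c*h/S' with S'(0) = 1, then c is the h-coefficient of S and S' = c*h/(S - 1).
S_1 = c0/f = 1 + (193/15)*h + (12638/75)*h^2 + ...; c1 = 193/15.
S_2 = c1*h/(S_1 - 1) = 1 + (-12638/965)*h + ...; c2 = -12638/965.

The regular C-fraction coefficients are [-5/12, 193/15, -12638/965].


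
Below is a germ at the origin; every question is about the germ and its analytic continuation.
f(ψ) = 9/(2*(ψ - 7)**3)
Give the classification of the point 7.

The denominator factor ψ - 7 vanishes at 7 and appears to the power 3; the numerator there equals 9/2, nonzero, and no other factor vanishes.
Hence a pole whose order is the multiplicity, 3.

The point is a pole of order 3.


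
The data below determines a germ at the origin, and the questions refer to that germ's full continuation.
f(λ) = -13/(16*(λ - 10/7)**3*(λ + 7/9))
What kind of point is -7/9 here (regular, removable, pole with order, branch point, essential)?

The denominator factor λ + 7/9 vanishes at -7/9 and appears to the power 1; the numerator there equals -13/16, nonzero, and no other factor vanishes.
Hence a pole whose order is the multiplicity, 1.

The point is a pole of order 1.


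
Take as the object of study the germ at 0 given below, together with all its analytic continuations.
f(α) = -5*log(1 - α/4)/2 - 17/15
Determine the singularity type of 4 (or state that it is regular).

The point is a logarithmic branch point.

The term (-5/2)*log(1 - α/(4)) has argument 1 - 4/(4) = 0 at 4: a logarithmic (infinitely-sheeted) branch point; the remaining terms are analytic or single-valued there.


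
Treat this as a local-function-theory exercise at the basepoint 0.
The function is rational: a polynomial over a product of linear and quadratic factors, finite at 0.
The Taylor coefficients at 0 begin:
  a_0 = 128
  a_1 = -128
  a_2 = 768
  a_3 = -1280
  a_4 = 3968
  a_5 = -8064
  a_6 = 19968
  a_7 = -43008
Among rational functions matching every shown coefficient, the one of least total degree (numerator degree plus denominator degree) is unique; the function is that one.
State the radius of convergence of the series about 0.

No rational of total degree below 5 reproduces all 8 coefficients; solving the [0/5] Pade equations on them gives f(d) = -32/((d - 1)**3*(d + 1/2)**2), whose expansion matches every shown term.
Denominator factor (d + 1/2)^2: pole of order 2 at -1/2, modulus 1/2.
Denominator factor (d - 1)^3: pole of order 3 at 1, modulus 1.
The radius of convergence is the smallest modulus among the singular points: 1/2.

The radius of convergence is 1/2.


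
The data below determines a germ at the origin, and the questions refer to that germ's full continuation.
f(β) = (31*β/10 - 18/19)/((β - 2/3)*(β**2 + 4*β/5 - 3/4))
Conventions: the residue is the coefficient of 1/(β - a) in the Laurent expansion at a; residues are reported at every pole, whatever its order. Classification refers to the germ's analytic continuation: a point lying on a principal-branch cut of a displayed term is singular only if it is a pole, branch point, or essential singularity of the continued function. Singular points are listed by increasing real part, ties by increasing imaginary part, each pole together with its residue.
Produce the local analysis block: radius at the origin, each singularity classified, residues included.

Denominator factor (β**2 + 4*β/5 - 3/4): discriminant 91/25, real irrational roots -2/5 + (1/10)*sqrt(91) and -2/5 - (1/10)*sqrt(91); poles of order 1, moduli -2/5 + (1/10)*sqrt(91) and 2/5 + (1/10)*sqrt(91).
Denominator factor (β - 2/3): pole of order 1 at 2/3, modulus 2/3.
The radius of convergence is the smallest modulus among the singular points: -2/5 + (1/10)*sqrt(91).
The factor β**2 + 4*β/5 - 3/4 splits as (β - a)(β - a') with a = -2/5 - (1/10)*sqrt(91), a' = -2/5 + (1/10)*sqrt(91). At the order-1 pole a set g(β) = (β - a)*f(β) = [(31*β/10 - 18/19)/(β - 2/3)] / (β - a').
Simple pole: residue = g(a) at a = -2/5 - (1/10)*sqrt(91), which is -1914/779 + (16683/141778)*sqrt(91).
The factor β**2 + 4*β/5 - 3/4 splits as (β - a)(β - a') with a = -2/5 + (1/10)*sqrt(91), a' = -2/5 - (1/10)*sqrt(91). At the order-1 pole a set g(β) = (β - a)*f(β) = [(31*β/10 - 18/19)/(β - 2/3)] / (β - a').
Simple pole: residue = g(a) at a = -2/5 + (1/10)*sqrt(91), which is -1914/779 - (16683/141778)*sqrt(91).
At the order-1 pole 2/3 set g(β) = (β - (2/3))*f(β) = (31*β/10 - 18/19)/(β**2 + 4*β/5 - 3/4).
Simple pole: residue = g(a) at a = 2/3, which is 3828/779.
List the singular points by increasing real part (a conjugate pair: the negative imaginary part first).

Radius of convergence at 0: -2/5 + (1/10)*sqrt(91).
At -2/5 - (1/10)*sqrt(91): a pole of order 1; residue -1914/779 + (16683/141778)*sqrt(91).
At -2/5 + (1/10)*sqrt(91): a pole of order 1; residue -1914/779 - (16683/141778)*sqrt(91).
At 2/3: a pole of order 1; residue 3828/779.


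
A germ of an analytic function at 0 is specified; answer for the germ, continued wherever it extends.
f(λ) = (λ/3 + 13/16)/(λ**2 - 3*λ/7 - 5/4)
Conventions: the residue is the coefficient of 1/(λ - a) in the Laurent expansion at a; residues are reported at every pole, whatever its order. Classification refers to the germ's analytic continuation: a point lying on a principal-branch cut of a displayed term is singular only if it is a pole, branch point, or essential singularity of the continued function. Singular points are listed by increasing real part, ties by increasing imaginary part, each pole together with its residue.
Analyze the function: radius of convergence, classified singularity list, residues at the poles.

Radius of convergence at 0: -3/14 + (1/14)*sqrt(254).
At 3/14 - (1/14)*sqrt(254): a pole of order 1; residue 1/6 - (99/4064)*sqrt(254).
At 3/14 + (1/14)*sqrt(254): a pole of order 1; residue 1/6 + (99/4064)*sqrt(254).

Denominator factor (λ**2 - 3*λ/7 - 5/4): discriminant 254/49, real irrational roots 3/14 + (1/14)*sqrt(254) and 3/14 - (1/14)*sqrt(254); poles of order 1, moduli 3/14 + (1/14)*sqrt(254) and -3/14 + (1/14)*sqrt(254).
The radius of convergence is the smallest modulus among the singular points: -3/14 + (1/14)*sqrt(254).
The factor λ**2 - 3*λ/7 - 5/4 splits as (λ - a)(λ - a') with a = 3/14 - (1/14)*sqrt(254), a' = 3/14 + (1/14)*sqrt(254). At the order-1 pole a set g(λ) = (λ - a)*f(λ) = [λ/3 + 13/16] / (λ - a').
Simple pole: residue = g(a) at a = 3/14 - (1/14)*sqrt(254), which is 1/6 - (99/4064)*sqrt(254).
The factor λ**2 - 3*λ/7 - 5/4 splits as (λ - a)(λ - a') with a = 3/14 + (1/14)*sqrt(254), a' = 3/14 - (1/14)*sqrt(254). At the order-1 pole a set g(λ) = (λ - a)*f(λ) = [λ/3 + 13/16] / (λ - a').
Simple pole: residue = g(a) at a = 3/14 + (1/14)*sqrt(254), which is 1/6 + (99/4064)*sqrt(254).
List the singular points by increasing real part (a conjugate pair: the negative imaginary part first).


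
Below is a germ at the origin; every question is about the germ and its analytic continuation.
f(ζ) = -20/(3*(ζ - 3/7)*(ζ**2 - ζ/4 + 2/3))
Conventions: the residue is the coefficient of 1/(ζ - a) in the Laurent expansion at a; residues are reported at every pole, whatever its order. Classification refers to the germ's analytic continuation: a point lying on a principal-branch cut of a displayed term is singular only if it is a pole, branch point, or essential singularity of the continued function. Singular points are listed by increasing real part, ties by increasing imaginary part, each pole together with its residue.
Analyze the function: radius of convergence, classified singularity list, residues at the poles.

Denominator factor (ζ**2 - ζ/4 + 2/3): discriminant -125/48, complex-conjugate roots (1/8) + ((5/24)*sqrt(15))*i and (1/8) - ((5/24)*sqrt(15))*i; poles of order 1, moduli (1/3)*sqrt(6) and (1/3)*sqrt(6).
Denominator factor (ζ - 3/7): pole of order 1 at 3/7, modulus 3/7.
The radius of convergence is the smallest modulus among the singular points: 3/7.
The factor ζ**2 - ζ/4 + 2/3 splits as (ζ - a)(ζ - a') with a = (1/8) - ((5/24)*sqrt(15))*i, a' = (1/8) + ((5/24)*sqrt(15))*i. At the order-1 pole a set g(ζ) = (ζ - a)*f(ζ) = [-20/(3*(ζ - 3/7))] / (ζ - a').
Simple pole: residue = g(a) at a = (1/8) - ((5/24)*sqrt(15))*i, which is (1960/437) + ((952/2185)*sqrt(15))*i.
The factor ζ**2 - ζ/4 + 2/3 splits as (ζ - a)(ζ - a') with a = (1/8) + ((5/24)*sqrt(15))*i, a' = (1/8) - ((5/24)*sqrt(15))*i. At the order-1 pole a set g(ζ) = (ζ - a)*f(ζ) = [-20/(3*(ζ - 3/7))] / (ζ - a').
Simple pole: residue = g(a) at a = (1/8) + ((5/24)*sqrt(15))*i, which is (1960/437) - ((952/2185)*sqrt(15))*i.
At the order-1 pole 3/7 set g(ζ) = (ζ - (3/7))*f(ζ) = -20/(3*(ζ**2 - ζ/4 + 2/3)).
Simple pole: residue = g(a) at a = 3/7, which is -3920/437.
List the singular points by increasing real part (a conjugate pair: the negative imaginary part first).

Radius of convergence at 0: 3/7.
At (1/8) - ((5/24)*sqrt(15))*i: a pole of order 1; residue (1960/437) + ((952/2185)*sqrt(15))*i.
At (1/8) + ((5/24)*sqrt(15))*i: a pole of order 1; residue (1960/437) - ((952/2185)*sqrt(15))*i.
At 3/7: a pole of order 1; residue -3920/437.


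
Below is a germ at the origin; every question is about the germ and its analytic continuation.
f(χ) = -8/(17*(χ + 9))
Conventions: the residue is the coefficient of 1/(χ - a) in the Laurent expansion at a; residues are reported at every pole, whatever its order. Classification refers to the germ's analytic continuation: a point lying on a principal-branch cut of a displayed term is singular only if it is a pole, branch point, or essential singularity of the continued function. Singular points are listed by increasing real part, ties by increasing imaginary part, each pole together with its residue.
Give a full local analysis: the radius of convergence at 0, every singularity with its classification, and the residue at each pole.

Radius of convergence at 0: 9.
At -9: a pole of order 1; residue -8/17.

Denominator factor (χ + 9): pole of order 1 at -9, modulus 9.
The radius of convergence is the smallest modulus among the singular points: 9.
At the order-1 pole -9 set g(χ) = (χ - (-9))*f(χ) = -8/17.
Simple pole: residue = g(a) at a = -9, which is -8/17.


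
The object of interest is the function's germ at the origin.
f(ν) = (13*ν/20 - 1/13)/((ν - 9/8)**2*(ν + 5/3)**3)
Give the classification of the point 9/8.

The denominator factor ν - 9/8 vanishes at 9/8 and appears to the power 2; the numerator there equals 1361/2080, nonzero, and no other factor vanishes.
Hence a pole whose order is the multiplicity, 2.

The point is a pole of order 2.


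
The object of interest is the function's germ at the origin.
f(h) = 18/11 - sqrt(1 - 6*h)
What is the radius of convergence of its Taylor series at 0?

Branch term (-1)*sqrt(1 - h/(1/6)): its argument vanishes at h = 1/6, a square-root branch point, modulus 1/6.
The radius of convergence is the smallest modulus among the singular points: 1/6.

The radius of convergence is 1/6.


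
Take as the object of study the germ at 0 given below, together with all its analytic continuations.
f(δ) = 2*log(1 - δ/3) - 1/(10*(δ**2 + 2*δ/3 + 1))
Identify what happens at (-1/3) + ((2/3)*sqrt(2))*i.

The denominator factor δ**2 + 2*δ/3 + 1 vanishes at (-1/3) + ((2/3)*sqrt(2))*i and appears to the power 1; the numerator there equals -1/10, nonzero, and no other factor vanishes.
The branch terms are analytic at this point.
Hence a pole whose order is the multiplicity, 1.

The point is a pole of order 1.


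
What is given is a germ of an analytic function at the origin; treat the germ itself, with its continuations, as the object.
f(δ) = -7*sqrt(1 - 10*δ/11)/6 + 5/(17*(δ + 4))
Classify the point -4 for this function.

The denominator factor δ + 4 vanishes at -4 and appears to the power 1; the numerator there equals 5/17, nonzero, and no other factor vanishes.
The branch terms are analytic at this point.
Hence a pole whose order is the multiplicity, 1.

The point is a pole of order 1.


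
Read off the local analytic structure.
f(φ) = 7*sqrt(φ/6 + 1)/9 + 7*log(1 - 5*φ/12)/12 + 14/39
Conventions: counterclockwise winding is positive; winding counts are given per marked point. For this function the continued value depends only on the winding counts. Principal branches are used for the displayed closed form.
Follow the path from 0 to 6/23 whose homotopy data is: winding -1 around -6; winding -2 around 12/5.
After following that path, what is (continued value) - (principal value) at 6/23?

The rational part is single-valued and drops out of the difference; each branch term changes only by its own monodromy.
(7/12)*log(1 - φ/(12/5)): each positive loop around 12/5 adds 2*pi*i to the log, so winding -2 contributes (7/12)*(-2)*2*pi*i = -(7/3)*pi*i.
(7/9)*sqrt(1 - φ/(-6)): winding -1 is odd, the square root flips sign, contributing -2*(7/9)*sqrt(1 - (6/23)/(-6)) = -2*(7/9)*sqrt(24/23) = -(28/207)*sqrt(138).
Summing the contributions at φ = 6/23 gives (-(28/207)*sqrt(138)) - ((7/3)*pi)*i.

Continued minus principal equals (-(28/207)*sqrt(138)) - ((7/3)*pi)*i.


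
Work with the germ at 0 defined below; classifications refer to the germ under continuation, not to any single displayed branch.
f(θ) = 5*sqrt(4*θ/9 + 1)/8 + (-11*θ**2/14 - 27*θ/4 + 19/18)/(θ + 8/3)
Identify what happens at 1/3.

Denominator factors: θ + 8/3 = 3 at θ = 1/3 — none vanishes.
Branch term sqrt(1 - θ/(-9/4)): argument at 1/3 is 31/27, nonzero, so 1/3 is not its branch point (a point on a principal cut is still regular for the continued germ).
So the germ continues analytically to 1/3.

The point is a regular point.


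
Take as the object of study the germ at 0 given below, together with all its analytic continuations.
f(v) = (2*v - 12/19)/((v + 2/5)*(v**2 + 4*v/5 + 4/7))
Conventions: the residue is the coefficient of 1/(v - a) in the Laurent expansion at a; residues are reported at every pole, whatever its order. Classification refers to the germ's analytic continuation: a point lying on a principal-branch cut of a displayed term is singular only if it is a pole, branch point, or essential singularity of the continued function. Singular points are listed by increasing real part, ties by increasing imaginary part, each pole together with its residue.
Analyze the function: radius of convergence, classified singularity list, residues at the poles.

Denominator factor (v + 2/5): pole of order 1 at -2/5, modulus 2/5.
Denominator factor (v**2 + 4*v/5 + 4/7): discriminant -288/175, complex-conjugate roots (-2/5) + ((6/35)*sqrt(14))*i and (-2/5) - ((6/35)*sqrt(14))*i; poles of order 1, moduli (2/7)*sqrt(7) and (2/7)*sqrt(7).
The radius of convergence is the smallest modulus among the singular points: 2/5.
The factor v**2 + 4*v/5 + 4/7 splits as (v - a)(v - a') with a = (-2/5) - ((6/35)*sqrt(14))*i, a' = (-2/5) + ((6/35)*sqrt(14))*i. At the order-1 pole a set g(v) = (v - a)*f(v) = [(2*v - 12/19)/(v + 2/5)] / (v - a').
Simple pole: residue = g(a) at a = (-2/5) - ((6/35)*sqrt(14))*i, which is (595/342) + ((5/12)*sqrt(14))*i.
At the order-1 pole -2/5 set g(v) = (v - (-2/5))*f(v) = (2*v - 12/19)/(v**2 + 4*v/5 + 4/7).
Simple pole: residue = g(a) at a = -2/5, which is -595/171.
The factor v**2 + 4*v/5 + 4/7 splits as (v - a)(v - a') with a = (-2/5) + ((6/35)*sqrt(14))*i, a' = (-2/5) - ((6/35)*sqrt(14))*i. At the order-1 pole a set g(v) = (v - a)*f(v) = [(2*v - 12/19)/(v + 2/5)] / (v - a').
Simple pole: residue = g(a) at a = (-2/5) + ((6/35)*sqrt(14))*i, which is (595/342) - ((5/12)*sqrt(14))*i.
List the singular points by increasing real part (a conjugate pair: the negative imaginary part first).

Radius of convergence at 0: 2/5.
At (-2/5) - ((6/35)*sqrt(14))*i: a pole of order 1; residue (595/342) + ((5/12)*sqrt(14))*i.
At -2/5: a pole of order 1; residue -595/171.
At (-2/5) + ((6/35)*sqrt(14))*i: a pole of order 1; residue (595/342) - ((5/12)*sqrt(14))*i.
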